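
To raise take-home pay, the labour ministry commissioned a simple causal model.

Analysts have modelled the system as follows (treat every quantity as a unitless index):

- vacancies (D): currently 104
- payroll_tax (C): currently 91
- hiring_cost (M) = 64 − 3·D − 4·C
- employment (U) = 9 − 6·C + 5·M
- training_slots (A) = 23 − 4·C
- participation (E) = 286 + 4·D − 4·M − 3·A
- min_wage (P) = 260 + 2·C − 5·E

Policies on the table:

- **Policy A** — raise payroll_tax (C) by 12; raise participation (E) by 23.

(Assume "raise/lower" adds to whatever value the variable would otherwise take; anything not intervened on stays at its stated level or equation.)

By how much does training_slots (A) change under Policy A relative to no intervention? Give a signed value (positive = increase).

Baseline:
  C = 91
  A = 23 − 4·91 = -341
Policy A (C + 12, E + 23):
  C = 91 + 12 = 103
  A = 23 − 4·103 = -389
Change in A: -389 − (-341) = -48

-48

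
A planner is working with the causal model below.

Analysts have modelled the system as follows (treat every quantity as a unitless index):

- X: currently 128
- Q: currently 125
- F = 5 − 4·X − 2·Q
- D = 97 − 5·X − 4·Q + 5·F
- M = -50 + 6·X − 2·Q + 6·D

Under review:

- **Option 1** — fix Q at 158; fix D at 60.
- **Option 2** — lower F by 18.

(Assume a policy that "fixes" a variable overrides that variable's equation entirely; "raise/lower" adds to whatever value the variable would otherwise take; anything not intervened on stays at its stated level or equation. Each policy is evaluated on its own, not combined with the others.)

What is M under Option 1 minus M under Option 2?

29802

Option 1 (Q := 158, D := 60):
  X = 128
  Q = 158
  F = 5 − 4·128 − 2·158 = -823
  D = 60
  M = -50 + 6·128 − 2·158 + 6·60 = 762
Option 2 (F − 18):
  X = 128
  Q = 125
  F = 5 − 4·128 − 2·125 (−18 from intervention) = -775
  D = 97 − 5·128 − 4·125 + 5·(-775) = -4918
  M = -50 + 6·128 − 2·125 + 6·(-4918) = -29040
M: 762 − (-29040) = 29802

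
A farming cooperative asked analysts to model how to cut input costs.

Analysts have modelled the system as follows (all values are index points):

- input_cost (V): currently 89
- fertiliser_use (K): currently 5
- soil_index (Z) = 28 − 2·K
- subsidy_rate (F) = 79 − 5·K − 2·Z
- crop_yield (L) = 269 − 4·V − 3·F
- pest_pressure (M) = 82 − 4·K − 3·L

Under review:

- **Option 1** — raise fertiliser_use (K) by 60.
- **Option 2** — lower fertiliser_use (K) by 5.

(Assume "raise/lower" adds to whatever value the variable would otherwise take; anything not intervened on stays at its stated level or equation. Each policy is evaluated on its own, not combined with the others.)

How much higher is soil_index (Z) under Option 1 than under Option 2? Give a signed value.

-130

Option 1 (K + 60):
  K = 5 + 60 = 65
  Z = 28 − 2·65 = -102
Option 2 (K − 5):
  K = 5 − 5 = 0
  Z = 28 − 2·0 = 28
Z: -102 − 28 = -130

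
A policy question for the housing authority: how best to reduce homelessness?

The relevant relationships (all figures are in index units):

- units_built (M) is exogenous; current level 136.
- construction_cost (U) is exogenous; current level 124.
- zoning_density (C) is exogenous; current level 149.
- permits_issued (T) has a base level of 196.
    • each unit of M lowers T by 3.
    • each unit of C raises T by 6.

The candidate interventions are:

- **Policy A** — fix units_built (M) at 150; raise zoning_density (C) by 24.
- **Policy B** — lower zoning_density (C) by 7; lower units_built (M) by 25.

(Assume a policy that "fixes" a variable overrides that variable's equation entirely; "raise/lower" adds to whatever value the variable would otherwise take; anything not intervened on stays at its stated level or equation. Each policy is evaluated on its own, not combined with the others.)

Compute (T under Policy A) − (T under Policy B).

69

Policy A (M := 150, C + 24):
  M = 150
  C = 149 + 24 = 173
  T = 196 − 3·150 + 6·173 = 784
Policy B (C − 7, M − 25):
  M = 136 − 25 = 111
  C = 149 − 7 = 142
  T = 196 − 3·111 + 6·142 = 715
T: 784 − 715 = 69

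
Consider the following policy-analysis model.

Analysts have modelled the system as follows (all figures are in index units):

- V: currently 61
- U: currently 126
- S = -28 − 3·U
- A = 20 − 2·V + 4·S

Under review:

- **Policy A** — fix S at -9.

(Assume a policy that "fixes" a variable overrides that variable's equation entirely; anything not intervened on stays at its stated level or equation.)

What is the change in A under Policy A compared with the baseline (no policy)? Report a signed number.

1588

Baseline:
  V = 61
  U = 126
  S = -28 − 3·126 = -406
  A = 20 − 2·61 + 4·(-406) = -1726
Policy A (S := -9):
  V = 61
  U = 126
  S = -9
  A = 20 − 2·61 + 4·(-9) = -138
Change in A: -138 − (-1726) = 1588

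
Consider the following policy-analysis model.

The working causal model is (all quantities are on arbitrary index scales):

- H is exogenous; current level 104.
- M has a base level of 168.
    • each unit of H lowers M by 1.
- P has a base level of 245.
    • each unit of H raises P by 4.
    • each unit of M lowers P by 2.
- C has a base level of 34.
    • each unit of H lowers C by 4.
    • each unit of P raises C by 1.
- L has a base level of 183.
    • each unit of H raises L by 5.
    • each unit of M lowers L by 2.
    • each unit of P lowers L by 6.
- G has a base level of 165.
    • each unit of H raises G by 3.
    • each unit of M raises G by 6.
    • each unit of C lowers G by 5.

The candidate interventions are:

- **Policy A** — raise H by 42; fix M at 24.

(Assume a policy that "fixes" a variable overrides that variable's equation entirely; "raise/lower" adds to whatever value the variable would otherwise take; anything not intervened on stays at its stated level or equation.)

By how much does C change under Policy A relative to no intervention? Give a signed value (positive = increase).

Baseline:
  H = 104
  M = 168 − 104 = 64
  P = 245 + 4·104 − 2·64 = 533
  C = 34 − 4·104 + 533 = 151
Policy A (H + 42, M := 24):
  H = 104 + 42 = 146
  M = 24
  P = 245 + 4·146 − 2·24 = 781
  C = 34 − 4·146 + 781 = 231
Change in C: 231 − 151 = 80

80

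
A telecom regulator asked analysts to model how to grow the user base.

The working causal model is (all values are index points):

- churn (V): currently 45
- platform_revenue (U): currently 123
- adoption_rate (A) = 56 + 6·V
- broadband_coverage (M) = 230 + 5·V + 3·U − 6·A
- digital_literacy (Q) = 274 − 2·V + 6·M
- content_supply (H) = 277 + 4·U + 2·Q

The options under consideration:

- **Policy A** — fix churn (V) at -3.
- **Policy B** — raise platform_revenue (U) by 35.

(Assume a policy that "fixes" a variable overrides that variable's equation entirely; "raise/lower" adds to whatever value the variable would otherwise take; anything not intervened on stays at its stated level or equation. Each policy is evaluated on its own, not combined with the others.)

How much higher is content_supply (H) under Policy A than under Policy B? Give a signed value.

Policy A (V := -3):
  V = -3
  U = 123
  A = 56 + 6·(-3) = 38
  M = 230 + 5·(-3) + 3·123 − 6·38 = 356
  Q = 274 − 2·(-3) + 6·356 = 2416
  H = 277 + 4·123 + 2·2416 = 5601
Policy B (U + 35):
  V = 45
  U = 123 + 35 = 158
  A = 56 + 6·45 = 326
  M = 230 + 5·45 + 3·158 − 6·326 = -1027
  Q = 274 − 2·45 + 6·(-1027) = -5978
  H = 277 + 4·158 + 2·(-5978) = -11047
H: 5601 − (-11047) = 16648

16648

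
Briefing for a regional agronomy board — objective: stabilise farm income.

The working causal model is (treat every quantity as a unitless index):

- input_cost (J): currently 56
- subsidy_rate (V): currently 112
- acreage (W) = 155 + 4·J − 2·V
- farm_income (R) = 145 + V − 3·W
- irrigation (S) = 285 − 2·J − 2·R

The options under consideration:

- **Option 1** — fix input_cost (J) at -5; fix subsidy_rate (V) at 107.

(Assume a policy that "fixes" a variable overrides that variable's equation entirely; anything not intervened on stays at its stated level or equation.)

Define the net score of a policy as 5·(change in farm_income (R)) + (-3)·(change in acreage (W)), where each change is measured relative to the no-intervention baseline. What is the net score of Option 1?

Baseline:
  J = 56
  V = 112
  W = 155 + 4·56 − 2·112 = 155
  R = 145 + 112 − 3·155 = -208
Option 1 (J := -5, V := 107):
  J = -5
  V = 107
  W = 155 + 4·(-5) − 2·107 = -79
  R = 145 + 107 − 3·(-79) = 489
ΔR = 489 − (-208) = 697; ΔW = -79 − 155 = -234
Score = 5·697 + (-3)·(-234) = 4187

4187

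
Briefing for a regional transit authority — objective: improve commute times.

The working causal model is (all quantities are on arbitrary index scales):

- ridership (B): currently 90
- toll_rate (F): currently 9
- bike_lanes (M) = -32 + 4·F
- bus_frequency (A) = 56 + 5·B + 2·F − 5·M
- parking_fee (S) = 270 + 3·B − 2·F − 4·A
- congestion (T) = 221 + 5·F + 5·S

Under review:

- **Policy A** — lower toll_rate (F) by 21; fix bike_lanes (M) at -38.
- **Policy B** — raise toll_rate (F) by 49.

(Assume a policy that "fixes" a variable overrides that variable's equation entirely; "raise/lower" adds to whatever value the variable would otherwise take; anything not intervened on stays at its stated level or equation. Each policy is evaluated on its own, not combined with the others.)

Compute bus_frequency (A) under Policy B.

-378

Policy B (F + 49):
  B = 90
  F = 9 + 49 = 58
  M = -32 + 4·58 = 200
  A = 56 + 5·90 + 2·58 − 5·200 = -378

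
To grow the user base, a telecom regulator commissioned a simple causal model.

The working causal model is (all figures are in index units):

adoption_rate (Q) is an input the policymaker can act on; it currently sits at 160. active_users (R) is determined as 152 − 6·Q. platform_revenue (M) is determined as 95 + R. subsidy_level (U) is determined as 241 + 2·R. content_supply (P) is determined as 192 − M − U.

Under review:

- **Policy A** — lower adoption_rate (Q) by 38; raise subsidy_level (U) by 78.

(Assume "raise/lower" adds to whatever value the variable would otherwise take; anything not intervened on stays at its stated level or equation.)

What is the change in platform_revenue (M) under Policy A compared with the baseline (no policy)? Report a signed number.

Baseline:
  Q = 160
  R = 152 − 6·160 = -808
  M = 95 + (-808) = -713
Policy A (Q − 38, U + 78):
  Q = 160 − 38 = 122
  R = 152 − 6·122 = -580
  M = 95 + (-580) = -485
Change in M: -485 − (-713) = 228

228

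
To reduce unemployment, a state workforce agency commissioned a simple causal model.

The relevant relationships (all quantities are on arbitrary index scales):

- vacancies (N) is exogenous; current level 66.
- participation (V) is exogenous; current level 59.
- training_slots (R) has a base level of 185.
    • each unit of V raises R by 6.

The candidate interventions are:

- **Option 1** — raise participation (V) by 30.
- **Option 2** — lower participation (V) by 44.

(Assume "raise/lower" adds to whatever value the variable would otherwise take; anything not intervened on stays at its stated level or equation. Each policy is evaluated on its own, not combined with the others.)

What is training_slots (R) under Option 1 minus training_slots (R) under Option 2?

Option 1 (V + 30):
  V = 59 + 30 = 89
  R = 185 + 6·89 = 719
Option 2 (V − 44):
  V = 59 − 44 = 15
  R = 185 + 6·15 = 275
R: 719 − 275 = 444

444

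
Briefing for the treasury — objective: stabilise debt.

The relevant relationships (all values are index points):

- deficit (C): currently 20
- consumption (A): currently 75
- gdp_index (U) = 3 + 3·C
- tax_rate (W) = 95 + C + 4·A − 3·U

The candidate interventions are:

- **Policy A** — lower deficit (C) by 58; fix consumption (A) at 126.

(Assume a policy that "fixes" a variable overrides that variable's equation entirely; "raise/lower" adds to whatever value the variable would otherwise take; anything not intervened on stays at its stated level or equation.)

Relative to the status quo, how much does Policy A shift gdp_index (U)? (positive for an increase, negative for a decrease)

-174

Baseline:
  C = 20
  U = 3 + 3·20 = 63
Policy A (C − 58, A := 126):
  C = 20 − 58 = -38
  U = 3 + 3·(-38) = -111
Change in U: -111 − 63 = -174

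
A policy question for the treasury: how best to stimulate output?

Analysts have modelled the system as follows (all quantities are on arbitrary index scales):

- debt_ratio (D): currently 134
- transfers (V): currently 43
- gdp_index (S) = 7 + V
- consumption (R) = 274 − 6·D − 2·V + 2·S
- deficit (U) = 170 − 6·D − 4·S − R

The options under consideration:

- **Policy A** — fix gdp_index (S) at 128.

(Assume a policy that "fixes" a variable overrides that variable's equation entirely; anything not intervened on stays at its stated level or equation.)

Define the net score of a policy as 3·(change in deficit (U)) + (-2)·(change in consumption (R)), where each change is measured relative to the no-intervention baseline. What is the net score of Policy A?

Baseline:
  D = 134
  V = 43
  S = 7 + 43 = 50
  R = 274 − 6·134 − 2·43 + 2·50 = -516
  U = 170 − 6·134 − 4·50 − (-516) = -318
Policy A (S := 128):
  D = 134
  V = 43
  S = 128
  R = 274 − 6·134 − 2·43 + 2·128 = -360
  U = 170 − 6·134 − 4·128 − (-360) = -786
ΔU = -786 − (-318) = -468; ΔR = -360 − (-516) = 156
Score = 3·(-468) + (-2)·156 = -1716

-1716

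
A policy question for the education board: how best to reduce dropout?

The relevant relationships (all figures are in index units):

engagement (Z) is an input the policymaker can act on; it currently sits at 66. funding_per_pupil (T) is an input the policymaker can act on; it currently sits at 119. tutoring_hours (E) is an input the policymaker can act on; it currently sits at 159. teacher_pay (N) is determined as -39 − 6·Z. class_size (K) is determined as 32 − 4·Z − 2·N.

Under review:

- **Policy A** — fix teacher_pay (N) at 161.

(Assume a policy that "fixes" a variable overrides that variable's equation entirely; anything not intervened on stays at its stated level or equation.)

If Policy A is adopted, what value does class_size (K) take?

Policy A (N := 161):
  Z = 66
  N = 161
  K = 32 − 4·66 − 2·161 = -554

-554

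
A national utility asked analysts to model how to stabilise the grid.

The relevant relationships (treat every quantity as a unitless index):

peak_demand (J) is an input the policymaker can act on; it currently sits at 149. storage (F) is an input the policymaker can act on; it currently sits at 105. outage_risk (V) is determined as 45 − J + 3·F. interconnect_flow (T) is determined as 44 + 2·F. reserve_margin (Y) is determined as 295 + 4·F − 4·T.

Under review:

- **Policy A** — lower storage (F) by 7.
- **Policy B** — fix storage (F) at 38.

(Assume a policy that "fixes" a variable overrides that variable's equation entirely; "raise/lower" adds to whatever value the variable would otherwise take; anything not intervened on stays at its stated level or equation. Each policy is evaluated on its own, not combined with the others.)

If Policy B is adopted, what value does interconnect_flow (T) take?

120

Policy B (F := 38):
  F = 38
  T = 44 + 2·38 = 120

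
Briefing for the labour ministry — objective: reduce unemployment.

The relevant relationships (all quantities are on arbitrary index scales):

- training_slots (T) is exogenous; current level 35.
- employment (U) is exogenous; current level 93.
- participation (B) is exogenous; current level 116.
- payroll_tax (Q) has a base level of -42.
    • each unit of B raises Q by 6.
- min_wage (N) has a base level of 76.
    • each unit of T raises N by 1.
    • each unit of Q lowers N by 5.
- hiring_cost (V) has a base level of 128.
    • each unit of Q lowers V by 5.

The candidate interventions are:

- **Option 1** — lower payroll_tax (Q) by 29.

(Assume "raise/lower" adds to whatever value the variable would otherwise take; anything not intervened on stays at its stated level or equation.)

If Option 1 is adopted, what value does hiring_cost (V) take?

Option 1 (Q − 29):
  B = 116
  Q = -42 + 6·116 (−29 from intervention) = 625
  V = 128 − 5·625 = -2997

-2997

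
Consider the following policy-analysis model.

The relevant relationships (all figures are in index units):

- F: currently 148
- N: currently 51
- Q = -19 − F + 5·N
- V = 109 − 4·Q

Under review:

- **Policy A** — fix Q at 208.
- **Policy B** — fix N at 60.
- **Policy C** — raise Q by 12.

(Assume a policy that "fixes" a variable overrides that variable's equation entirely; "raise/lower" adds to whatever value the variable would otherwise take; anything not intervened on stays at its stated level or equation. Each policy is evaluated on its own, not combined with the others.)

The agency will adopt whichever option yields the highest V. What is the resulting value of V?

-291

Policy A (Q := 208):
  F = 148
  N = 51
  Q = 208
  V = 109 − 4·208 = -723
Policy B (N := 60):
  F = 148
  N = 60
  Q = -19 − 148 + 5·60 = 133
  V = 109 − 4·133 = -423
Policy C (Q + 12):
  F = 148
  N = 51
  Q = -19 − 148 + 5·51 (+12 from intervention) = 100
  V = 109 − 4·100 = -291
Comparing — Policy A: V=-723, Policy B: V=-423, Policy C: V=-291. Highest is -291 (Policy C).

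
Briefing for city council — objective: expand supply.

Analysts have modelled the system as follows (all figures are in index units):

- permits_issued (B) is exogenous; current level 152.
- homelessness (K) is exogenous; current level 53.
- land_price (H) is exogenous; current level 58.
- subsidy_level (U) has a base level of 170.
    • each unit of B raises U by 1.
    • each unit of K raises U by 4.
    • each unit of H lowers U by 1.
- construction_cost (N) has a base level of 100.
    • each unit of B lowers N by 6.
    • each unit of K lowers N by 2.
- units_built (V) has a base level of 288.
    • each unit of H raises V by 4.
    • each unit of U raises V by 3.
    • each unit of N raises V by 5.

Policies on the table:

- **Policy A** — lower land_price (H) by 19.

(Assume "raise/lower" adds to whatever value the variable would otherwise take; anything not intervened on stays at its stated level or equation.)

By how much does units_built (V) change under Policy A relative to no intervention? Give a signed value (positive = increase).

Baseline:
  B = 152
  K = 53
  H = 58
  U = 170 + 152 + 4·53 − 58 = 476
  N = 100 − 6·152 − 2·53 = -918
  V = 288 + 4·58 + 3·476 + 5·(-918) = -2642
Policy A (H − 19):
  B = 152
  K = 53
  H = 58 − 19 = 39
  U = 170 + 152 + 4·53 − 39 = 495
  N = 100 − 6·152 − 2·53 = -918
  V = 288 + 4·39 + 3·495 + 5·(-918) = -2661
Change in V: -2661 − (-2642) = -19

-19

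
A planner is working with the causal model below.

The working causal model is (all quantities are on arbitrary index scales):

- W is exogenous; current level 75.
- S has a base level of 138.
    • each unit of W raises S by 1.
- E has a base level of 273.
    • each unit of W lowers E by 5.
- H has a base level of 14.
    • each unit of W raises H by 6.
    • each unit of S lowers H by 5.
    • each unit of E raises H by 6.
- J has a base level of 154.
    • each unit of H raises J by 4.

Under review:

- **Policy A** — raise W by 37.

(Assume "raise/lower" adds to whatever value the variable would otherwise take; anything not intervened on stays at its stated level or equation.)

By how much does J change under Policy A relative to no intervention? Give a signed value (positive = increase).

-4292

Baseline:
  W = 75
  S = 138 + 75 = 213
  E = 273 − 5·75 = -102
  H = 14 + 6·75 − 5·213 + 6·(-102) = -1213
  J = 154 + 4·(-1213) = -4698
Policy A (W + 37):
  W = 75 + 37 = 112
  S = 138 + 112 = 250
  E = 273 − 5·112 = -287
  H = 14 + 6·112 − 5·250 + 6·(-287) = -2286
  J = 154 + 4·(-2286) = -8990
Change in J: -8990 − (-4698) = -4292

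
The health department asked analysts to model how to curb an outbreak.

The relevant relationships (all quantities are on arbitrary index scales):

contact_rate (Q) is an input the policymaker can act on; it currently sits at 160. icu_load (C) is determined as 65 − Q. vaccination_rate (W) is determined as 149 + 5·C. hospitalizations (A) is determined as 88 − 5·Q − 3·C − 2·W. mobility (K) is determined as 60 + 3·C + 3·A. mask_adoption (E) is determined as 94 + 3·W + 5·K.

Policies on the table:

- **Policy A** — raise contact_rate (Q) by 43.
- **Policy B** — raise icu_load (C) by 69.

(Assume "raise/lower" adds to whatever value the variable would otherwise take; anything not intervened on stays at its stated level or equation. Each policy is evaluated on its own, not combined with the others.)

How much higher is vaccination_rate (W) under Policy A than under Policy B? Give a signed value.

-560

Policy A (Q + 43):
  Q = 160 + 43 = 203
  C = 65 − 203 = -138
  W = 149 + 5·(-138) = -541
Policy B (C + 69):
  Q = 160
  C = 65 − 160 (+69 from intervention) = -26
  W = 149 + 5·(-26) = 19
W: -541 − 19 = -560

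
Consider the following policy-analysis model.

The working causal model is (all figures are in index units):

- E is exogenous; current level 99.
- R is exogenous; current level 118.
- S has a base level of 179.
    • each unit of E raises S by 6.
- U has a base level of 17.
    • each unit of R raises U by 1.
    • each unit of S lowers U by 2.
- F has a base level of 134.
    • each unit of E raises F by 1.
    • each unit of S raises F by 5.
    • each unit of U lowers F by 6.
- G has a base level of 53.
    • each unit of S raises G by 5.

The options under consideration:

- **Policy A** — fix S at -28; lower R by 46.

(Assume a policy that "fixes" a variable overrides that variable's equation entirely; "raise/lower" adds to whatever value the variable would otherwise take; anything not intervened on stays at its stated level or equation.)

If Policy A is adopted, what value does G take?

-87

Policy A (S := -28, R − 46):
  E = 99
  S = -28
  G = 53 + 5·(-28) = -87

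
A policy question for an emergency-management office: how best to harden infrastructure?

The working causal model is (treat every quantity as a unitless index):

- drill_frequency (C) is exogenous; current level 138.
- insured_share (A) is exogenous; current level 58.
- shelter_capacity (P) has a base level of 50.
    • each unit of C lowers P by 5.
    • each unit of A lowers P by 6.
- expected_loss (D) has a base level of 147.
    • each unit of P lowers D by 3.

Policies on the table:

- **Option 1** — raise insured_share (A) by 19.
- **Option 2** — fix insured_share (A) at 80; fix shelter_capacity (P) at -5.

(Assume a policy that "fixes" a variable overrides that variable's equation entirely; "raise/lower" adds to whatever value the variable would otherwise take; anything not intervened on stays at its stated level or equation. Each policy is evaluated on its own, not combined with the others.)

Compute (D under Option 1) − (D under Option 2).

3291

Option 1 (A + 19):
  C = 138
  A = 58 + 19 = 77
  P = 50 − 5·138 − 6·77 = -1102
  D = 147 − 3·(-1102) = 3453
Option 2 (A := 80, P := -5):
  C = 138
  A = 80
  P = -5
  D = 147 − 3·(-5) = 162
D: 3453 − 162 = 3291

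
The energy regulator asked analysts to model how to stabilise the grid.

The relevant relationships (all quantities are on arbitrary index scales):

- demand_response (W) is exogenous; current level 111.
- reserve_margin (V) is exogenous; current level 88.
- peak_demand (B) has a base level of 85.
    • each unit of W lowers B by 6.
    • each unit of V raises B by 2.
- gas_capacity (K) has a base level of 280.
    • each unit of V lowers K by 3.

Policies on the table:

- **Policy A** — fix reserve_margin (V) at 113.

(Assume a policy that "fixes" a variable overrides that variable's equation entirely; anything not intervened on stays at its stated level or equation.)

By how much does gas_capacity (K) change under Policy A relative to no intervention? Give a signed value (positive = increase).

Baseline:
  V = 88
  K = 280 − 3·88 = 16
Policy A (V := 113):
  V = 113
  K = 280 − 3·113 = -59
Change in K: -59 − 16 = -75

-75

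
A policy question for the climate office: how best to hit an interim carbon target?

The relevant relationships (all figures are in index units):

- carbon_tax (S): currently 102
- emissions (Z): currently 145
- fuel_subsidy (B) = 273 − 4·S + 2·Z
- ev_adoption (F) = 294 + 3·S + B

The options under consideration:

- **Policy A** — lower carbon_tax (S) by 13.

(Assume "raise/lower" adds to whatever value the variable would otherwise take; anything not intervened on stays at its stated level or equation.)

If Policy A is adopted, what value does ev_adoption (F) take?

Policy A (S − 13):
  S = 102 − 13 = 89
  Z = 145
  B = 273 − 4·89 + 2·145 = 207
  F = 294 + 3·89 + 207 = 768

768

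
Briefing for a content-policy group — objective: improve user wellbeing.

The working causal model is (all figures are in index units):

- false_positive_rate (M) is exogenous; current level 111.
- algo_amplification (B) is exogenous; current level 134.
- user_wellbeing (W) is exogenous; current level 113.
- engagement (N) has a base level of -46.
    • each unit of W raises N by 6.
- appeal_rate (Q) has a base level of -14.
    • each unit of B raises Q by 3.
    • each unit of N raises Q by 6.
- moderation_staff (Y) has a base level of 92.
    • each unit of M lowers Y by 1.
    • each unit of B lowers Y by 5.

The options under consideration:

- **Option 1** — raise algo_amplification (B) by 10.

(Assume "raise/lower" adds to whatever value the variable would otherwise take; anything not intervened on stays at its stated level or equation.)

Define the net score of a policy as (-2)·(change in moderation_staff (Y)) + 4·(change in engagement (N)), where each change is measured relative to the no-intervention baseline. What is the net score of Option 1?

Baseline:
  M = 111
  B = 134
  W = 113
  N = -46 + 6·113 = 632
  Y = 92 − 111 − 5·134 = -689
Option 1 (B + 10):
  M = 111
  B = 134 + 10 = 144
  W = 113
  N = -46 + 6·113 = 632
  Y = 92 − 111 − 5·144 = -739
ΔY = -739 − (-689) = -50; ΔN = 632 − 632 = 0
Score = (-2)·(-50) + 4·0 = 100

100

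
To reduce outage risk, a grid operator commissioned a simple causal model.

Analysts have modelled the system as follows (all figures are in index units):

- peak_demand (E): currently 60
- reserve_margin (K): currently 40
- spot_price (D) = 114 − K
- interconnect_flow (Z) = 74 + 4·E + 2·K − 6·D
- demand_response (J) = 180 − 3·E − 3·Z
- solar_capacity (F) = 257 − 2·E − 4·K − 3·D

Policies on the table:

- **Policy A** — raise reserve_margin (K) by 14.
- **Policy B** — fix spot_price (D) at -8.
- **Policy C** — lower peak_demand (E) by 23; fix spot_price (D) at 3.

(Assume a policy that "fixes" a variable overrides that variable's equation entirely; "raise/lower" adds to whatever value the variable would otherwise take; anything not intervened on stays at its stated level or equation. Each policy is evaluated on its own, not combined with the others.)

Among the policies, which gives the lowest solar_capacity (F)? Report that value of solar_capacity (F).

Policy A (K + 14):
  E = 60
  K = 40 + 14 = 54
  D = 114 − 54 = 60
  F = 257 − 2·60 − 4·54 − 3·60 = -259
Policy B (D := -8):
  E = 60
  K = 40
  D = -8
  F = 257 − 2·60 − 4·40 − 3·(-8) = 1
Policy C (E − 23, D := 3):
  E = 60 − 23 = 37
  K = 40
  D = 3
  F = 257 − 2·37 − 4·40 − 3·3 = 14
Comparing — Policy A: F=-259, Policy B: F=1, Policy C: F=14. Lowest is -259 (Policy A).

-259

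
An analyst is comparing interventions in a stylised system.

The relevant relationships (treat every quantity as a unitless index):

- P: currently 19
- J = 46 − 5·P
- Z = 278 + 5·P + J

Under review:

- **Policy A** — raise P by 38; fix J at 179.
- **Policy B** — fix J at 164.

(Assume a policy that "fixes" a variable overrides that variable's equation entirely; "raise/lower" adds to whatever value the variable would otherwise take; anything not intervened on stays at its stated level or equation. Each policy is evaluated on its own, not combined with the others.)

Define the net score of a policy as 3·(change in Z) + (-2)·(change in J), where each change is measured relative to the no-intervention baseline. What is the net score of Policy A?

Baseline:
  P = 19
  J = 46 − 5·19 = -49
  Z = 278 + 5·19 + (-49) = 324
Policy A (P + 38, J := 179):
  P = 19 + 38 = 57
  J = 179
  Z = 278 + 5·57 + 179 = 742
ΔZ = 742 − 324 = 418; ΔJ = 179 − (-49) = 228
Score = 3·418 + (-2)·228 = 798

798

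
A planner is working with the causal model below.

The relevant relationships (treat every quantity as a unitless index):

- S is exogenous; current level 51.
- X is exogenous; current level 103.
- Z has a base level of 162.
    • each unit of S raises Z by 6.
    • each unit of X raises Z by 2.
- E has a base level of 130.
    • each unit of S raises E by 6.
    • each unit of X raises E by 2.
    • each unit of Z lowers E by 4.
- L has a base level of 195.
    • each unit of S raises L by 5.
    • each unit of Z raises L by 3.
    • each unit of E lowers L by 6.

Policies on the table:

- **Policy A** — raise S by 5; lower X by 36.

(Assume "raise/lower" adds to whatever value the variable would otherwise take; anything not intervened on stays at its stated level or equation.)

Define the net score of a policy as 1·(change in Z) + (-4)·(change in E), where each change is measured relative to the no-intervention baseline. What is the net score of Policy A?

-546

Baseline:
  S = 51
  X = 103
  Z = 162 + 6·51 + 2·103 = 674
  E = 130 + 6·51 + 2·103 − 4·674 = -2054
Policy A (S + 5, X − 36):
  S = 51 + 5 = 56
  X = 103 − 36 = 67
  Z = 162 + 6·56 + 2·67 = 632
  E = 130 + 6·56 + 2·67 − 4·632 = -1928
ΔZ = 632 − 674 = -42; ΔE = -1928 − (-2054) = 126
Score = 1·(-42) + (-4)·126 = -546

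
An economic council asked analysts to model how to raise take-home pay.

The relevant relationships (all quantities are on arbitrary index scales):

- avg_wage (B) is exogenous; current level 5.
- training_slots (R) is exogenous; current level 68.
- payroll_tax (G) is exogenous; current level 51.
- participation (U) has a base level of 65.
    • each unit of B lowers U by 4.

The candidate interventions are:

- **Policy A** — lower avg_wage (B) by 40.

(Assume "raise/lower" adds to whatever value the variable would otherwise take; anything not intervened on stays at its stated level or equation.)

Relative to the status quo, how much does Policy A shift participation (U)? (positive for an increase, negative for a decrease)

Baseline:
  B = 5
  U = 65 − 4·5 = 45
Policy A (B − 40):
  B = 5 − 40 = -35
  U = 65 − 4·(-35) = 205
Change in U: 205 − 45 = 160

160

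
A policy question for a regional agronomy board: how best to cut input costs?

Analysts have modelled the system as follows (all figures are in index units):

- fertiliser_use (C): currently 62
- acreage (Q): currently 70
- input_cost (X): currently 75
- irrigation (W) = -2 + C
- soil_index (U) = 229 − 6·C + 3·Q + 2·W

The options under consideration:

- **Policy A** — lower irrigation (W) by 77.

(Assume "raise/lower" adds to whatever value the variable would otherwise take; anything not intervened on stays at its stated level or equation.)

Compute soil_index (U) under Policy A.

Policy A (W − 77):
  C = 62
  Q = 70
  W = -2 + 62 (−77 from intervention) = -17
  U = 229 − 6·62 + 3·70 + 2·(-17) = 33

33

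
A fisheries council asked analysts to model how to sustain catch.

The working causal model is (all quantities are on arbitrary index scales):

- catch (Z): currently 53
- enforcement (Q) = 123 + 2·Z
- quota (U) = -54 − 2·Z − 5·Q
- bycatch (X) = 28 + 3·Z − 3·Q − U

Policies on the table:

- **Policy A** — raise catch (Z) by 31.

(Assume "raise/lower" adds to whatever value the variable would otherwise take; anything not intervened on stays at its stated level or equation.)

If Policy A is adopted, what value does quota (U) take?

-1677

Policy A (Z + 31):
  Z = 53 + 31 = 84
  Q = 123 + 2·84 = 291
  U = -54 − 2·84 − 5·291 = -1677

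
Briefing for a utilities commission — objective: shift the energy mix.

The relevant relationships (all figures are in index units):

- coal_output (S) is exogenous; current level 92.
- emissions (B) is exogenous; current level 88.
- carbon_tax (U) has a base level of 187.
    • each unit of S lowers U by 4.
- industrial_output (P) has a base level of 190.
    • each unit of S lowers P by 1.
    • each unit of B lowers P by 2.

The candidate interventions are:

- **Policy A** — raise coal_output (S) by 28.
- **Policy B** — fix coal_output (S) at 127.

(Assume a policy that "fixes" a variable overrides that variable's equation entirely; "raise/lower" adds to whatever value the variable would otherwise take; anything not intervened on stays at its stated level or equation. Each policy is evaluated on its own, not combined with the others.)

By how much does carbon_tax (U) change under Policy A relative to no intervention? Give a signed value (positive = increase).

-112

Baseline:
  S = 92
  U = 187 − 4·92 = -181
Policy A (S + 28):
  S = 92 + 28 = 120
  U = 187 − 4·120 = -293
Change in U: -293 − (-181) = -112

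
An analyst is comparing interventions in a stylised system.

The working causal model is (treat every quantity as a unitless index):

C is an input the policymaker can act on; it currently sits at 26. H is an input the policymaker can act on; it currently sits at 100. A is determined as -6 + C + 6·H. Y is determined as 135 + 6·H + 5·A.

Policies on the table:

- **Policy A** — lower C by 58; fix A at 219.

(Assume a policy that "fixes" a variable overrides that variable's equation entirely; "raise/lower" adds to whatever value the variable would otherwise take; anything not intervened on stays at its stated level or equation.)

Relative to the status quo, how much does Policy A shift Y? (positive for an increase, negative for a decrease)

Baseline:
  C = 26
  H = 100
  A = -6 + 26 + 6·100 = 620
  Y = 135 + 6·100 + 5·620 = 3835
Policy A (C − 58, A := 219):
  C = 26 − 58 = -32
  H = 100
  A = 219
  Y = 135 + 6·100 + 5·219 = 1830
Change in Y: 1830 − 3835 = -2005

-2005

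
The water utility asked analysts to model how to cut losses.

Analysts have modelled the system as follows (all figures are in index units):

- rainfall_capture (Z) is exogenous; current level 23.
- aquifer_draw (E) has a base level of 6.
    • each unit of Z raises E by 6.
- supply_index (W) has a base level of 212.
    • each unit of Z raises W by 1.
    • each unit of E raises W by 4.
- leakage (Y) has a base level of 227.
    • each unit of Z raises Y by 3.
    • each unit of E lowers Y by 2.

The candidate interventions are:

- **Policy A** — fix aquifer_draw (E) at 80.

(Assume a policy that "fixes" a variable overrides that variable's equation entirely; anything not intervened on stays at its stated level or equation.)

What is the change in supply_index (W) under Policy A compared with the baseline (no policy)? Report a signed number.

-256

Baseline:
  Z = 23
  E = 6 + 6·23 = 144
  W = 212 + 23 + 4·144 = 811
Policy A (E := 80):
  Z = 23
  E = 80
  W = 212 + 23 + 4·80 = 555
Change in W: 555 − 811 = -256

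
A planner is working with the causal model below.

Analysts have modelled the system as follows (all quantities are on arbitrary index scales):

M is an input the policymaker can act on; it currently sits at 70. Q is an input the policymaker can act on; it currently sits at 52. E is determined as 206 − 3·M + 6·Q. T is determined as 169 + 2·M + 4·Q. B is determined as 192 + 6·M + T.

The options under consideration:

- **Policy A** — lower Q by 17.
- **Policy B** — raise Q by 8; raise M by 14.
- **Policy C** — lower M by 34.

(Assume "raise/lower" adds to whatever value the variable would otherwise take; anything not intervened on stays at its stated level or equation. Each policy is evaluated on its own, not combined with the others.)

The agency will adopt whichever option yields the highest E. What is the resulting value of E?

410

Policy A (Q − 17):
  M = 70
  Q = 52 − 17 = 35
  E = 206 − 3·70 + 6·35 = 206
Policy B (Q + 8, M + 14):
  M = 70 + 14 = 84
  Q = 52 + 8 = 60
  E = 206 − 3·84 + 6·60 = 314
Policy C (M − 34):
  M = 70 − 34 = 36
  Q = 52
  E = 206 − 3·36 + 6·52 = 410
Comparing — Policy A: E=206, Policy B: E=314, Policy C: E=410. Highest is 410 (Policy C).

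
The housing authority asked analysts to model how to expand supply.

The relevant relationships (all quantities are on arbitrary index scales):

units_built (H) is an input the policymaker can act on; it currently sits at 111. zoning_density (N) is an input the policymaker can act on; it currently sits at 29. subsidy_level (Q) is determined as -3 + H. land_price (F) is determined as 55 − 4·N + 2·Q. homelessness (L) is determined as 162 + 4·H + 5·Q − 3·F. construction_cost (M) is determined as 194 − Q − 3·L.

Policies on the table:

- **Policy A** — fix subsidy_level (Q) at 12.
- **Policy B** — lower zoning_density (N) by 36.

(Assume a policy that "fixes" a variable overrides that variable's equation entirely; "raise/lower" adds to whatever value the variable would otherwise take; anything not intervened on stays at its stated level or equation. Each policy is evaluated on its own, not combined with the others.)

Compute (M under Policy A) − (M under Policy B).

-1488

Policy A (Q := 12):
  H = 111
  N = 29
  Q = 12
  F = 55 − 4·29 + 2·12 = -37
  L = 162 + 4·111 + 5·12 − 3·(-37) = 777
  M = 194 − 12 − 3·777 = -2149
Policy B (N − 36):
  H = 111
  N = 29 − 36 = -7
  Q = -3 + 111 = 108
  F = 55 − 4·(-7) + 2·108 = 299
  L = 162 + 4·111 + 5·108 − 3·299 = 249
  M = 194 − 108 − 3·249 = -661
M: -2149 − (-661) = -1488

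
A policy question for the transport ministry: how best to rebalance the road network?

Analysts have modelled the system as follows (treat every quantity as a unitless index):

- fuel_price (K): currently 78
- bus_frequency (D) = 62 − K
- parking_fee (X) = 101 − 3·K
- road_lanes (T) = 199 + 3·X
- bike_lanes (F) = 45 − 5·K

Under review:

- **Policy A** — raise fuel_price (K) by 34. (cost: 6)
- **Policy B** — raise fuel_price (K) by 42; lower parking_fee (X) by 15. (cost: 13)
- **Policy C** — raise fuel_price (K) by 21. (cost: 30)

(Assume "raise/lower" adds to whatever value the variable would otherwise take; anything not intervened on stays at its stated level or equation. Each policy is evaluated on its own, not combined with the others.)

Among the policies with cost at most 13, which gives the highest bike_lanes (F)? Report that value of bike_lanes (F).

-515

Policy A (K + 34):
  K = 78 + 34 = 112
  F = 45 − 5·112 = -515
Policy B (K + 42, X − 15):
  K = 78 + 42 = 120
  F = 45 − 5·120 = -555
Comparing — Policy A: F=-515, Policy B: F=-555. Highest is -515 (Policy A).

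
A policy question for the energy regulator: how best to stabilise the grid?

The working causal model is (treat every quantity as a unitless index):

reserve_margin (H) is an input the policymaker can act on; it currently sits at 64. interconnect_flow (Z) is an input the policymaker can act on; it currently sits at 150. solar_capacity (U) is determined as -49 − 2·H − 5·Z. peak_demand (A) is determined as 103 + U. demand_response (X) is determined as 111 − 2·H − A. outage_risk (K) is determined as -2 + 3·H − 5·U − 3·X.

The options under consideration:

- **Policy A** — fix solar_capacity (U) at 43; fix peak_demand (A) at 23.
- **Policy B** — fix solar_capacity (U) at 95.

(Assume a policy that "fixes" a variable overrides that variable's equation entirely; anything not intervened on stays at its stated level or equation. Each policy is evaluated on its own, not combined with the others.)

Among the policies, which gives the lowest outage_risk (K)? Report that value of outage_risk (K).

Policy A (U := 43, A := 23):
  H = 64
  Z = 150
  U = 43
  A = 23
  X = 111 − 2·64 − 23 = -40
  K = -2 + 3·64 − 5·43 − 3·(-40) = 95
Policy B (U := 95):
  H = 64
  Z = 150
  U = 95
  A = 103 + 95 = 198
  X = 111 − 2·64 − 198 = -215
  K = -2 + 3·64 − 5·95 − 3·(-215) = 360
Comparing — Policy A: K=95, Policy B: K=360. Lowest is 95 (Policy A).

95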